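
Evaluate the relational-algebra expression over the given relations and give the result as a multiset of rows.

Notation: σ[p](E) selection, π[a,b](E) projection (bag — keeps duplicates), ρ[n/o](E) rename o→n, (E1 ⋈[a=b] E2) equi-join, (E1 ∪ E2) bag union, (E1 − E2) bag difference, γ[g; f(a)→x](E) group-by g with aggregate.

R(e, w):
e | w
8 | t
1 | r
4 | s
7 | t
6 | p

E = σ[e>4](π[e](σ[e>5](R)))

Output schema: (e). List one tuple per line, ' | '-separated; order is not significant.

Per-node cardinality:
  R → 5
  σ[e>5](R) → 3
  π[e](σ[e>5](R)) → 3
  σ[e>4](π[e](σ[e>5](R))) → 3

== RESULT ==
e
6
7
8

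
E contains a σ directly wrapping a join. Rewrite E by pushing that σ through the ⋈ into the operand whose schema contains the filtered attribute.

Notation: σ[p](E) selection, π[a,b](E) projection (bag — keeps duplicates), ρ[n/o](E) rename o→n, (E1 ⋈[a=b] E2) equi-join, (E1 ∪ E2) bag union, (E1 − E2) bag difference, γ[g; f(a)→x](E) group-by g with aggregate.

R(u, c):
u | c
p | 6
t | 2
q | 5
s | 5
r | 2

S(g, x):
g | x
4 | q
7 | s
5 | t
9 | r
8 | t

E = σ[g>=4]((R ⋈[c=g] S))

σ filters on g, owned by the right side.
E' = (R ⋈[c=g] σ[g>=4](S))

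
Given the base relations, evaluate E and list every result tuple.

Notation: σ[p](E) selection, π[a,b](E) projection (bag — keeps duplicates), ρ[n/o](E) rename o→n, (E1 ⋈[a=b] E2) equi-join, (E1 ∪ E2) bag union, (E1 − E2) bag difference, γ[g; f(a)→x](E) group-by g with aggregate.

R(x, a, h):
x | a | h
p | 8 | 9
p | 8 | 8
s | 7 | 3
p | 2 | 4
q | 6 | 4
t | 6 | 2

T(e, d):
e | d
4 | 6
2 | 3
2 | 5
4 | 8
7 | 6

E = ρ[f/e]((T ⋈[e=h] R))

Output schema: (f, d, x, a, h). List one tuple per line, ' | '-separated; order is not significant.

Subexpression sizes:
  T → 5
  R → 6
  (T ⋈[e=h] R) → 6
  ρ[f/e]((T ⋈[e=h] R)) → 6

== RESULT ==
f | d | x | a | h
2 | 3 | t | 6 | 2
2 | 5 | t | 6 | 2
4 | 6 | p | 2 | 4
4 | 6 | q | 6 | 4
4 | 8 | p | 2 | 4
4 | 8 | q | 6 | 4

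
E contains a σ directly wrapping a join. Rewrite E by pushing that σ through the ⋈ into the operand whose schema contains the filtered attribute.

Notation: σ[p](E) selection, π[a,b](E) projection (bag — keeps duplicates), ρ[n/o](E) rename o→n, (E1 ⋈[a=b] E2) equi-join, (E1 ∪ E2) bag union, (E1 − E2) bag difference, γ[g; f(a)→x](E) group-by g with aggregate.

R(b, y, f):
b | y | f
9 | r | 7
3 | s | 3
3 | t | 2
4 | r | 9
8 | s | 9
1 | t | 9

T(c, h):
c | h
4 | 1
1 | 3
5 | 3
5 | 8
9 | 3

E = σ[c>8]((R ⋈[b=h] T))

σ filters on c, owned by the right side.
E' = (R ⋈[b=h] σ[c>8](T))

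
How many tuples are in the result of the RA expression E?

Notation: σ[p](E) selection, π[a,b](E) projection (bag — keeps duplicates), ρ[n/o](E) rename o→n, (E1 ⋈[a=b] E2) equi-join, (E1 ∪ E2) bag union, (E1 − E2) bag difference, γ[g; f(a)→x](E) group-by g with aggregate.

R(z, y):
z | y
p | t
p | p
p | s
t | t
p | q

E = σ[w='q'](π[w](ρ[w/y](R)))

Per-node cardinality:
  R → 5
  ρ[w/y](R) → 5
  π[w](ρ[w/y](R)) → 5
  σ[w='q'](π[w](ρ[w/y](R))) → 1

|E| = 1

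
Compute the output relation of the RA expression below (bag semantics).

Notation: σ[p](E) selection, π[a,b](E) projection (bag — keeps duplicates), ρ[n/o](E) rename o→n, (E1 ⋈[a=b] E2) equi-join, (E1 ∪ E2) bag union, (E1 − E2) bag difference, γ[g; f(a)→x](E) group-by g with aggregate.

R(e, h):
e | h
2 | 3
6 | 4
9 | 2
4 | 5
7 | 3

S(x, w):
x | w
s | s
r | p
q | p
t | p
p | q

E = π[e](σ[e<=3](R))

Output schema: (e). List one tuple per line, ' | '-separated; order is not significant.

Stepwise |·|:
  R → 5
  σ[e<=3](R) → 1
  π[e](σ[e<=3](R)) → 1

== RESULT ==
e
2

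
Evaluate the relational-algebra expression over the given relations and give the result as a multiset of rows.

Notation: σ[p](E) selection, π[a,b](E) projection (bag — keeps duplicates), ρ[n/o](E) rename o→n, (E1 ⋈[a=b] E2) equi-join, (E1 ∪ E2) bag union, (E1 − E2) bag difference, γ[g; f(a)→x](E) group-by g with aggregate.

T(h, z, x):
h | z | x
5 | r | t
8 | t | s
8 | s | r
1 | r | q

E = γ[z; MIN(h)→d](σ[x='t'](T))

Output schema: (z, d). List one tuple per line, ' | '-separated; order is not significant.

Stepwise |·|:
  T → 4
  σ[x='t'](T) → 1
  γ[z; MIN(h)→d](σ[x='t'](T)) → 1

== RESULT ==
z | d
r | 5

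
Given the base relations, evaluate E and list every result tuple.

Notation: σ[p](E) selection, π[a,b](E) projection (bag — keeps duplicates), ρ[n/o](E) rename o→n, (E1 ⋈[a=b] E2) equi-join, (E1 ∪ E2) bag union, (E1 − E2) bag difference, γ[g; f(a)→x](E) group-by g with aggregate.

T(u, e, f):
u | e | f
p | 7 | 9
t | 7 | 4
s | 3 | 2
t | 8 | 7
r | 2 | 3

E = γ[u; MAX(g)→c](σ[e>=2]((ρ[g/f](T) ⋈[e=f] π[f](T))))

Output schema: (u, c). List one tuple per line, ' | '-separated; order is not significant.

Row counts bottom-up:
  T → 5
  ρ[g/f](T) → 5
  T → 5
  π[f](T) → 5
  (ρ[g/f](T) ⋈[e=f] π[f](T)) → 4
  σ[e>=2]((ρ[g/f](T) ⋈[e=f] π[f](T))) → 4
  γ[u; MAX(g)→c](σ[e>=2]((ρ[g/f](T) ⋈[e=f] π[f](T)))) → 4

== RESULT ==
u | c
p | 9
r | 3
s | 2
t | 4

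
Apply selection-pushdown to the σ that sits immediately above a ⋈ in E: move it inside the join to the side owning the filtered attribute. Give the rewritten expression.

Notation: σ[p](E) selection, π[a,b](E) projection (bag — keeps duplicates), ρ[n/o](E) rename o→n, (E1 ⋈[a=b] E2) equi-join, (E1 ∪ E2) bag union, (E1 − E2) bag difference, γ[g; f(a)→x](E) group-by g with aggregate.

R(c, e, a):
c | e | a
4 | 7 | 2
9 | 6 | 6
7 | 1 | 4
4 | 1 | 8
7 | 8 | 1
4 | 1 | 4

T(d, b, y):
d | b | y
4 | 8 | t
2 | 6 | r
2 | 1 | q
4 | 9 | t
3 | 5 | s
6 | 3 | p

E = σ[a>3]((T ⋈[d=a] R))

σ filters on a, owned by the right side.
E' = (T ⋈[d=a] σ[a>3](R))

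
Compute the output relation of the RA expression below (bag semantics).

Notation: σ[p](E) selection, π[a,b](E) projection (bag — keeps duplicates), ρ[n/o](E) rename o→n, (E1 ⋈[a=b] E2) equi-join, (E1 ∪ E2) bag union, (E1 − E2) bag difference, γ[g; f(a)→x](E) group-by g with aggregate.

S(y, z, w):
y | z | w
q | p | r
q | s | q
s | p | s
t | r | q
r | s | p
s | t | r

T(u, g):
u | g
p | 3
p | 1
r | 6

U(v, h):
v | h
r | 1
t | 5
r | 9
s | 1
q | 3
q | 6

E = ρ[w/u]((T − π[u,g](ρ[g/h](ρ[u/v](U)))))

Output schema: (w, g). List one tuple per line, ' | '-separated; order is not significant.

Per-node cardinality:
  T → 3
  U → 6
  ρ[u/v](U) → 6
  ρ[g/h](ρ[u/v](U)) → 6
  π[u,g](ρ[g/h](ρ[u/v](U))) → 6
  (T − π[u,g](ρ[g/h](ρ[u/v](U)))) → 3
  ρ[w/u]((T − π[u,g](ρ[g/h](ρ[u/v](U))))) → 3

== RESULT ==
w | g
p | 1
p | 3
r | 6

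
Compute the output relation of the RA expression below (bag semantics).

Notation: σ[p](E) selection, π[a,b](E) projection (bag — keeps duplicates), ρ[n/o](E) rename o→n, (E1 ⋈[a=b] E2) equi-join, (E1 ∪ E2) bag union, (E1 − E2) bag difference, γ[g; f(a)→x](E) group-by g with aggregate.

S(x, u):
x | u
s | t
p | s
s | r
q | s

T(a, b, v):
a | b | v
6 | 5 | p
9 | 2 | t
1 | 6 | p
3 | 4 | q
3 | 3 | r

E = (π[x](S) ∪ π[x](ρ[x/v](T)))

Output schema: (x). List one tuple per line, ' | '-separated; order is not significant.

Subexpression sizes:
  S → 4
  π[x](S) → 4
  T → 5
  ρ[x/v](T) → 5
  π[x](ρ[x/v](T)) → 5
  (π[x](S) ∪ π[x](ρ[x/v](T))) → 9

== RESULT ==
x
p
p
p
q
q
r
s
s
t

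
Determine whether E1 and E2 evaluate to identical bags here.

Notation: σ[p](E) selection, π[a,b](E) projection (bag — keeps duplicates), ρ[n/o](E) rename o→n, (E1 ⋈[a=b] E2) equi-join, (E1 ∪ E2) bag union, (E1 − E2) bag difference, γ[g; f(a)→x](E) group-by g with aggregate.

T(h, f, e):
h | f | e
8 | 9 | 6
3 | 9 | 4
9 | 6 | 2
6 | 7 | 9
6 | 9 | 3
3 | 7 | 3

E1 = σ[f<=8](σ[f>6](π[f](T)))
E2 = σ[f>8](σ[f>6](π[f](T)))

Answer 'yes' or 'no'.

E1 stepwise |·|:
  T → 6
  π[f](T) → 6
  σ[f>6](π[f](T)) → 5
  σ[f<=8](σ[f>6](π[f](T))) → 2
E2 stepwise |·|:
  T → 6
  π[f](T) → 6
  σ[f>6](π[f](T)) → 5
  σ[f>8](σ[f>6](π[f](T))) → 3

E1 result:
f
7
7
E2 result:
f
9
9
9
Witness: (7,) appears 2× in E1 but 0× in E2.

no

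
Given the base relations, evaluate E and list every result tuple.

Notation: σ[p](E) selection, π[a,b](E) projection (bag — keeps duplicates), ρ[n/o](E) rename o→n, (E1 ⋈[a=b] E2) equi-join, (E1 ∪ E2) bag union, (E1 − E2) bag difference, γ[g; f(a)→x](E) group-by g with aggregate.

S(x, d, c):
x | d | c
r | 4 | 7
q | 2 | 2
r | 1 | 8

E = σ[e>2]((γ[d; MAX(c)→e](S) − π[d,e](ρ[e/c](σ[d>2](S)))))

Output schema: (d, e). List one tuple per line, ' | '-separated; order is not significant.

Stepwise |·|:
  S → 3
  γ[d; MAX(c)→e](S) → 3
  S → 3
  σ[d>2](S) → 1
  ρ[e/c](σ[d>2](S)) → 1
  π[d,e](ρ[e/c](σ[d>2](S))) → 1
  (γ[d; MAX(c)→e](S) − π[d,e](ρ[e/c](σ[d>2](S)))) → 2
  σ[e>2]((γ[d; MAX(c)→e](S) − π[d,e](ρ[e/c](σ[d>2](S))))) → 1

== RESULT ==
d | e
1 | 8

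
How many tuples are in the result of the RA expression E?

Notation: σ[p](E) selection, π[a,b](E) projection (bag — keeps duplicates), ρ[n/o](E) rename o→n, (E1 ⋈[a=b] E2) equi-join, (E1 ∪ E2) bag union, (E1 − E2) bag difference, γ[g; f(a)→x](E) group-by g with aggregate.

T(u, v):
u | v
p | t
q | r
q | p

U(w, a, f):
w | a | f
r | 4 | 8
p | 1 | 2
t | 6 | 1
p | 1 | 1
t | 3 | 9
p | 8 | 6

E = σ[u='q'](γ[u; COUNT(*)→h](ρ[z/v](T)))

Per-node cardinality:
  T → 3
  ρ[z/v](T) → 3
  γ[u; COUNT(*)→h](ρ[z/v](T)) → 2
  σ[u='q'](γ[u; COUNT(*)→h](ρ[z/v](T))) → 1

|E| = 1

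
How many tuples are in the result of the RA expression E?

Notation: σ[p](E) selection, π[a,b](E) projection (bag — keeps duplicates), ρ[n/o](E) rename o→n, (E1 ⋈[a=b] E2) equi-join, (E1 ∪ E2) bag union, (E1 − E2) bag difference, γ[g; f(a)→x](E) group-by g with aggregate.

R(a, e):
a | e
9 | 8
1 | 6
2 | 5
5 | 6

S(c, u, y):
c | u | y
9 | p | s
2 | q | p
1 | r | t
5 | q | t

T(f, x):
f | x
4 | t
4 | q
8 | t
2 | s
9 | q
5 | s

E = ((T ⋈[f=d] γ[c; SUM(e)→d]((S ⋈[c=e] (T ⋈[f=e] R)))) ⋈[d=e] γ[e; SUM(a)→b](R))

Subexpression sizes:
  T → 6
  S → 4
  T → 6
  R → 4
  (T ⋈[f=e] R) → 2
  (S ⋈[c=e] (T ⋈[f=e] R)) → 1
  γ[c; SUM(e)→d]((S ⋈[c=e] (T ⋈[f=e] R))) → 1
  (T ⋈[f=d] γ[c; SUM(e)→d]((S ⋈[c=e] (T ⋈[f=e] R)))) → 1
  R → 4
  γ[e; SUM(a)→b](R) → 3
  ((T ⋈[f=d] γ[c; SUM(e)→d]((S ⋈[c=e] (T ⋈[f=e] R)))) ⋈[d=e] γ[e; SUM(a)→b](R)) → 1

|E| = 1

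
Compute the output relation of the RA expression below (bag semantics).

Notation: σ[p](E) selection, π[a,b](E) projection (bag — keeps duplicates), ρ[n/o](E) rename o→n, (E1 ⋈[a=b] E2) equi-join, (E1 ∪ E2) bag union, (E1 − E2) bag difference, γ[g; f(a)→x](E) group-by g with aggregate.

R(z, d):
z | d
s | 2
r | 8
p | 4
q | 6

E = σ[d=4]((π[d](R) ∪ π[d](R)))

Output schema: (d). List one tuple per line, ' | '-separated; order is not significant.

Row counts bottom-up:
  R → 4
  π[d](R) → 4
  R → 4
  π[d](R) → 4
  (π[d](R) ∪ π[d](R)) → 8
  σ[d=4]((π[d](R) ∪ π[d](R))) → 2

== RESULT ==
d
4
4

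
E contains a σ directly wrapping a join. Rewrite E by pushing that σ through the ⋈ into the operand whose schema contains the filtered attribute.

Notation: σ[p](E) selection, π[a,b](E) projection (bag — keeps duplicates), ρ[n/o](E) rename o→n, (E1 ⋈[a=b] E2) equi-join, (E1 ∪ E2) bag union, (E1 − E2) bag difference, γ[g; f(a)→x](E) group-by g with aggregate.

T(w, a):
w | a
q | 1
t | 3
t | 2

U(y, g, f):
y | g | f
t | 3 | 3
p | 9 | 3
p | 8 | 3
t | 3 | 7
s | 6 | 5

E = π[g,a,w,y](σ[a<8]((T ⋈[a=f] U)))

σ filters on a, owned by the left side.
E' = π[g,a,w,y]((σ[a<8](T) ⋈[a=f] U))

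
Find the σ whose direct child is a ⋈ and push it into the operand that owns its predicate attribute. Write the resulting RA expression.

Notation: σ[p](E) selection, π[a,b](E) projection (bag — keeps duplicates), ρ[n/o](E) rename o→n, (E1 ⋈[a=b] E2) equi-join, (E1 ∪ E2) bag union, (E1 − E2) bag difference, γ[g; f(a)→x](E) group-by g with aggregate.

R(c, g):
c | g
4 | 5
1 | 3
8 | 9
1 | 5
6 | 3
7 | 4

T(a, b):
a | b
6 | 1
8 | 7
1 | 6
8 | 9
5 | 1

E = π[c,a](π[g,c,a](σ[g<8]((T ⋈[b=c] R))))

σ filters on g, owned by the right side.
E' = π[c,a](π[g,c,a]((T ⋈[b=c] σ[g<8](R))))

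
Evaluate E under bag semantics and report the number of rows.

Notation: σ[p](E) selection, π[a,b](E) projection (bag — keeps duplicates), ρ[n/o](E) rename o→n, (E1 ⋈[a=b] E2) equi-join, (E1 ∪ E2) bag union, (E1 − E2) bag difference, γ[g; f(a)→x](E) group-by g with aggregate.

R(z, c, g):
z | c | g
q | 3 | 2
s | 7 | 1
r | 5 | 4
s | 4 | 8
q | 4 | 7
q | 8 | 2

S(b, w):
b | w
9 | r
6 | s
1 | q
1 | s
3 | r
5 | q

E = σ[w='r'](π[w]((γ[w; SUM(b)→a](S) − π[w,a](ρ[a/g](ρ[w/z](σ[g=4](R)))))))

Subexpression sizes:
  S → 6
  γ[w; SUM(b)→a](S) → 3
  R → 6
  σ[g=4](R) → 1
  ρ[w/z](σ[g=4](R)) → 1
  ρ[a/g](ρ[w/z](σ[g=4](R))) → 1
  π[w,a](ρ[a/g](ρ[w/z](σ[g=4](R)))) → 1
  (γ[w; SUM(b)→a](S) − π[w,a](ρ[a/g](ρ[w/z](σ[g=4](R))))) → 3
  π[w]((γ[w; SUM(b)→a](S) − π[w,a](ρ[a/g](ρ[w/z](σ[g=4](R)))))) → 3
  σ[w='r'](π[w]((γ[w; SUM(b)→a](S) − π[w,a](ρ[a/g](ρ[w/z](σ[g=4](R))))))) → 1

|E| = 1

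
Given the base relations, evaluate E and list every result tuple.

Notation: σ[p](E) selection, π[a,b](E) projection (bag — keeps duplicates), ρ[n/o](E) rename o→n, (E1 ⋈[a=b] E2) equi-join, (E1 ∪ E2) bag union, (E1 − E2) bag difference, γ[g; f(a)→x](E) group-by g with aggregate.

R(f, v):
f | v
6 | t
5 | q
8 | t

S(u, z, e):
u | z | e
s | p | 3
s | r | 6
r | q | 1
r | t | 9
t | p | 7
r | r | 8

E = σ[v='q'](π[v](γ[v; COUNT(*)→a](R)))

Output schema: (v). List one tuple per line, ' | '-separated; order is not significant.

Per-node cardinality:
  R → 3
  γ[v; COUNT(*)→a](R) → 2
  π[v](γ[v; COUNT(*)→a](R)) → 2
  σ[v='q'](π[v](γ[v; COUNT(*)→a](R))) → 1

== RESULT ==
v
q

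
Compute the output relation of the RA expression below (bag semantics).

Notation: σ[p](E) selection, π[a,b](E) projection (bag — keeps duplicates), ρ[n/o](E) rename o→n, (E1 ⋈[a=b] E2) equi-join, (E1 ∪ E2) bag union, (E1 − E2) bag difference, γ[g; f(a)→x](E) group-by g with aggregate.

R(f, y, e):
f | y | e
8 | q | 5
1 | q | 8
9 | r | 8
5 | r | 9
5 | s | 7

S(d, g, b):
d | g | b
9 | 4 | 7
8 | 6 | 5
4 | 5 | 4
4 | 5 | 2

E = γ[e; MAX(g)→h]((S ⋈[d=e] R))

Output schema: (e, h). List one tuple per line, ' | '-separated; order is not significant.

Subexpression sizes:
  S → 4
  R → 5
  (S ⋈[d=e] R) → 3
  γ[e; MAX(g)→h]((S ⋈[d=e] R)) → 2

== RESULT ==
e | h
8 | 6
9 | 4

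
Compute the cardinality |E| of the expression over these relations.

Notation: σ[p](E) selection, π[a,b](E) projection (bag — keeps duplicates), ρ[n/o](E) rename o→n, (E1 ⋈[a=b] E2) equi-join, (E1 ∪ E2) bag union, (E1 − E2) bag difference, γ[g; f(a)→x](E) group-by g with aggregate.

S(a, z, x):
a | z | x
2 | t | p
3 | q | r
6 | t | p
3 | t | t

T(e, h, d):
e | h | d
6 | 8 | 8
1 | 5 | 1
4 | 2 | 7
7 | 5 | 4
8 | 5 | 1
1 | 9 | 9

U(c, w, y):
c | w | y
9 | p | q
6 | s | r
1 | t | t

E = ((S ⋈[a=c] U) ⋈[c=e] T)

Stepwise |·|:
  S → 4
  U → 3
  (S ⋈[a=c] U) → 1
  T → 6
  ((S ⋈[a=c] U) ⋈[c=e] T) → 1

|E| = 1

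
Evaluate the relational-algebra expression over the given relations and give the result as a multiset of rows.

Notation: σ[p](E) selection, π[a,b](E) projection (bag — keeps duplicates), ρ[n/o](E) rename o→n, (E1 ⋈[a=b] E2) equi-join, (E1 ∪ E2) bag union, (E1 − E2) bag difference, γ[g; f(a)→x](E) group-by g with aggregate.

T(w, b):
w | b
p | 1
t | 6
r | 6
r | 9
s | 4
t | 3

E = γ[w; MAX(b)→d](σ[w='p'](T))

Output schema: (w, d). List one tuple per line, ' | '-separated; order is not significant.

Stepwise |·|:
  T → 6
  σ[w='p'](T) → 1
  γ[w; MAX(b)→d](σ[w='p'](T)) → 1

== RESULT ==
w | d
p | 1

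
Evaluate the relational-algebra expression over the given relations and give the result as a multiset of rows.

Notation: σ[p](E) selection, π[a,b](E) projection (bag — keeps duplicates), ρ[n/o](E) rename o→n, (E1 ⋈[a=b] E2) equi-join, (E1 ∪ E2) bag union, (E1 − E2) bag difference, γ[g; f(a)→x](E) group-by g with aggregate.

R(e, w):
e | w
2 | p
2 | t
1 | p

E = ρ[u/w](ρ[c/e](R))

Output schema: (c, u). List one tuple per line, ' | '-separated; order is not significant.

Row counts bottom-up:
  R → 3
  ρ[c/e](R) → 3
  ρ[u/w](ρ[c/e](R)) → 3

== RESULT ==
c | u
1 | p
2 | p
2 | t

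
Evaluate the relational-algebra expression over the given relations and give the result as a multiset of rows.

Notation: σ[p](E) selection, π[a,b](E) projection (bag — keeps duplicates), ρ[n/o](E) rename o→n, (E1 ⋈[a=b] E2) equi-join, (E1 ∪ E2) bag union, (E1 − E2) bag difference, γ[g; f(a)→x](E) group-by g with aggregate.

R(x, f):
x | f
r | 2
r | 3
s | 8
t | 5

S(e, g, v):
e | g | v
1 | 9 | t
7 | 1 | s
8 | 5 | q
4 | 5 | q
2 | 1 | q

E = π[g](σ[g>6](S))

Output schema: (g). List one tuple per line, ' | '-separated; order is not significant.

Per-node cardinality:
  S → 5
  σ[g>6](S) → 1
  π[g](σ[g>6](S)) → 1

== RESULT ==
g
9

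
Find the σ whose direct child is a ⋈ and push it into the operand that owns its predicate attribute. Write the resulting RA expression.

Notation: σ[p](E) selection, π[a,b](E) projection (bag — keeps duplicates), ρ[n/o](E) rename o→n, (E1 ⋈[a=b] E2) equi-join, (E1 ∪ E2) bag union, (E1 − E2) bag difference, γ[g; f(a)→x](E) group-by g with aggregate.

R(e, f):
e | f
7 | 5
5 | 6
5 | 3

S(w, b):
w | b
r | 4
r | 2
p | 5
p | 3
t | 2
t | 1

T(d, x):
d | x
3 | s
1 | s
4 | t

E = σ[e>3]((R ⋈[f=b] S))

σ filters on e, owned by the left side.
E' = (σ[e>3](R) ⋈[f=b] S)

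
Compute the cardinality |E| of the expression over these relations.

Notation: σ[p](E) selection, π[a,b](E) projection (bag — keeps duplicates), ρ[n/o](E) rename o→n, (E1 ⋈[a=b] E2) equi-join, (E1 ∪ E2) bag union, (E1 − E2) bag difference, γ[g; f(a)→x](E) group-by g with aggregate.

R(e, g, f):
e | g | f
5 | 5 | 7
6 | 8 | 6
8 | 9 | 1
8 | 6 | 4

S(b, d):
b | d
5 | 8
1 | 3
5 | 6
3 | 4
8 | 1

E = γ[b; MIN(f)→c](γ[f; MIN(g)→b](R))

Subexpression sizes:
  R → 4
  γ[f; MIN(g)→b](R) → 4
  γ[b; MIN(f)→c](γ[f; MIN(g)→b](R)) → 4

|E| = 4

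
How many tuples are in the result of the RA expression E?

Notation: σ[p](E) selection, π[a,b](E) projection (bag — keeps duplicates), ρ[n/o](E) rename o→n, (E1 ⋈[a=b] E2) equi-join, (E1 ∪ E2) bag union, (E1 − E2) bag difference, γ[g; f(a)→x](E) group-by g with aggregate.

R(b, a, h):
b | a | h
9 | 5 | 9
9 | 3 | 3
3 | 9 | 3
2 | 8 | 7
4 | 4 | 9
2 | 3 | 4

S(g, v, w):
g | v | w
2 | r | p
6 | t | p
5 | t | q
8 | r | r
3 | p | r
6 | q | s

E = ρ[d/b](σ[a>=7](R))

Stepwise |·|:
  R → 6
  σ[a>=7](R) → 2
  ρ[d/b](σ[a>=7](R)) → 2

|E| = 2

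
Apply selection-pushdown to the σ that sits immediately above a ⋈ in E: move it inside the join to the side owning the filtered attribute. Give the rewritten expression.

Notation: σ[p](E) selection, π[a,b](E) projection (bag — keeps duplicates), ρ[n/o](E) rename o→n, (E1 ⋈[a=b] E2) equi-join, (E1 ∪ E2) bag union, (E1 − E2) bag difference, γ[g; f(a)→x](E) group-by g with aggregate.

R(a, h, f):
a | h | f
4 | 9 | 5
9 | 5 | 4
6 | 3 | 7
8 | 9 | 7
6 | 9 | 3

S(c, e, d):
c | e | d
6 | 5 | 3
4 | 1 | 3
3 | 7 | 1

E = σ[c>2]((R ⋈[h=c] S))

σ filters on c, owned by the right side.
E' = (R ⋈[h=c] σ[c>2](S))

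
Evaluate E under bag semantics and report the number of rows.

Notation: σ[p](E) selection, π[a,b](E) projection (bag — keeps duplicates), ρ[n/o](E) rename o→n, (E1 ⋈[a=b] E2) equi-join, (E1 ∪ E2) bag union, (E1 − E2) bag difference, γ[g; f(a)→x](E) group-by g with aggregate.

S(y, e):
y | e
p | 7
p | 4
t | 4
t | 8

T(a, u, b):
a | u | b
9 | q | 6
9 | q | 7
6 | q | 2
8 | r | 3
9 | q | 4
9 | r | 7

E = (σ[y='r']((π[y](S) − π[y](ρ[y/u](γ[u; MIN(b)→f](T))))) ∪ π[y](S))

Per-node cardinality:
  S → 4
  π[y](S) → 4
  T → 6
  γ[u; MIN(b)→f](T) → 2
  ρ[y/u](γ[u; MIN(b)→f](T)) → 2
  π[y](ρ[y/u](γ[u; MIN(b)→f](T))) → 2
  (π[y](S) − π[y](ρ[y/u](γ[u; MIN(b)→f](T)))) → 4
  σ[y='r']((π[y](S) − π[y](ρ[y/u](γ[u; MIN(b)→f](T))))) → 0
  S → 4
  π[y](S) → 4
  (σ[y='r']((π[y](S) − π[y](ρ[y/u](γ[u; MIN(b)→f](T))))) ∪ π[y](S)) → 4

|E| = 4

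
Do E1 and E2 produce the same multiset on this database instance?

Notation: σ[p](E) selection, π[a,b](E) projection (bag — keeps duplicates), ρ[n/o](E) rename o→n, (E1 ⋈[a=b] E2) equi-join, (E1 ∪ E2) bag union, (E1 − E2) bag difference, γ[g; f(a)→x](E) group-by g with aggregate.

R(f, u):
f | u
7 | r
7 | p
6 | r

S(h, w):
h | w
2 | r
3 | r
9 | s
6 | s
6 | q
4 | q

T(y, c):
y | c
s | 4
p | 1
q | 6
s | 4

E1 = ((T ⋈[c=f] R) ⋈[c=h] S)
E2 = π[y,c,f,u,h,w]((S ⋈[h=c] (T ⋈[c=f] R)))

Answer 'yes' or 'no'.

E1 stepwise |·|:
  T → 4
  R → 3
  (T ⋈[c=f] R) → 1
  S → 6
  ((T ⋈[c=f] R) ⋈[c=h] S) → 2
E2 stepwise |·|:
  S → 6
  T → 4
  R → 3
  (T ⋈[c=f] R) → 1
  (S ⋈[h=c] (T ⋈[c=f] R)) → 2
  π[y,c,f,u,h,w]((S ⋈[h=c] (T ⋈[c=f] R))) → 2

E1 and E2 produce the same multiset:
y | c | f | u | h | w
q | 6 | 6 | r | 6 | q
q | 6 | 6 | r | 6 | s

yes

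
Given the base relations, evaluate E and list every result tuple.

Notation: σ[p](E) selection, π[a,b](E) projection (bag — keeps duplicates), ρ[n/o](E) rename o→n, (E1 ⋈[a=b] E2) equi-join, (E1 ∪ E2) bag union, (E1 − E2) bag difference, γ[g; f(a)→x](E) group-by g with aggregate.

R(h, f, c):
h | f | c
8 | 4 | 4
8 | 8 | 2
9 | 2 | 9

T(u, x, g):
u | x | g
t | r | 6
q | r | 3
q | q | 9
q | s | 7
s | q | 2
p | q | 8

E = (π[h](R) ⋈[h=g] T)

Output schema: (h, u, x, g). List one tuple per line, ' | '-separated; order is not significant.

Per-node cardinality:
  R → 3
  π[h](R) → 3
  T → 6
  (π[h](R) ⋈[h=g] T) → 3

== RESULT ==
h | u | x | g
8 | p | q | 8
8 | p | q | 8
9 | q | q | 9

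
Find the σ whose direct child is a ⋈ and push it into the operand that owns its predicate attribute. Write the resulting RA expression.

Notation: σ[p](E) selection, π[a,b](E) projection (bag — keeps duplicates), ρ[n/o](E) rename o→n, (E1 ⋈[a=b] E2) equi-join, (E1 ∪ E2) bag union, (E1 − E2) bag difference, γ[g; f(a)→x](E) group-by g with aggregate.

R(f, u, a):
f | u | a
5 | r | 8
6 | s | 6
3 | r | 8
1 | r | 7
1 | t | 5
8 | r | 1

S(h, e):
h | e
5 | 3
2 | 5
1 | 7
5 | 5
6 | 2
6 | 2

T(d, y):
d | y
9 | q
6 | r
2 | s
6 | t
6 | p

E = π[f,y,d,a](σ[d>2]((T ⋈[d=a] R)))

σ filters on d, owned by the left side.
E' = π[f,y,d,a]((σ[d>2](T) ⋈[d=a] R))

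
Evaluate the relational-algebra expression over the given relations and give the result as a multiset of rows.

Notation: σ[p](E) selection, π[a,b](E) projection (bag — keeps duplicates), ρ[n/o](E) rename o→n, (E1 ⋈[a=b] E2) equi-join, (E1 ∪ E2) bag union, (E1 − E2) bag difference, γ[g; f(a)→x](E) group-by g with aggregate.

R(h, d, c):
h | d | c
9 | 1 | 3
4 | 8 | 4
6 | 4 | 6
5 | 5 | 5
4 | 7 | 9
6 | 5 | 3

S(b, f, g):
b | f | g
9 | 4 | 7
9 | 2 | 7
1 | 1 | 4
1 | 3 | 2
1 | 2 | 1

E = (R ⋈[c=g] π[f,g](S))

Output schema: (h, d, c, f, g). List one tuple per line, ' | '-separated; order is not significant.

Subexpression sizes:
  R → 6
  S → 5
  π[f,g](S) → 5
  (R ⋈[c=g] π[f,g](S)) → 1

== RESULT ==
h | d | c | f | g
4 | 8 | 4 | 1 | 4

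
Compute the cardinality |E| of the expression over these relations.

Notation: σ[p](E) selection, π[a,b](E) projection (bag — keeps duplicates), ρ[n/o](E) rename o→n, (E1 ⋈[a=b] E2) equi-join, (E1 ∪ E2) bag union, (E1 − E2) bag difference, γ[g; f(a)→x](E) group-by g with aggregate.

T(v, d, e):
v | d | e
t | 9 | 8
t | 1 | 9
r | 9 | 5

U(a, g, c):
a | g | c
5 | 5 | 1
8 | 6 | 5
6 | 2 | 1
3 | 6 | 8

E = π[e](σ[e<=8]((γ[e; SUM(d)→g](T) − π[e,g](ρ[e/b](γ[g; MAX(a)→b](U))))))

Stepwise |·|:
  T → 3
  γ[e; SUM(d)→g](T) → 3
  U → 4
  γ[g; MAX(a)→b](U) → 3
  ρ[e/b](γ[g; MAX(a)→b](U)) → 3
  π[e,g](ρ[e/b](γ[g; MAX(a)→b](U))) → 3
  (γ[e; SUM(d)→g](T) − π[e,g](ρ[e/b](γ[g; MAX(a)→b](U)))) → 3
  σ[e<=8]((γ[e; SUM(d)→g](T) − π[e,g](ρ[e/b](γ[g; MAX(a)→b](U))))) → 2
  π[e](σ[e<=8]((γ[e; SUM(d)→g](T) − π[e,g](ρ[e/b](γ[g; MAX(a)→b](U)))))) → 2

|E| = 2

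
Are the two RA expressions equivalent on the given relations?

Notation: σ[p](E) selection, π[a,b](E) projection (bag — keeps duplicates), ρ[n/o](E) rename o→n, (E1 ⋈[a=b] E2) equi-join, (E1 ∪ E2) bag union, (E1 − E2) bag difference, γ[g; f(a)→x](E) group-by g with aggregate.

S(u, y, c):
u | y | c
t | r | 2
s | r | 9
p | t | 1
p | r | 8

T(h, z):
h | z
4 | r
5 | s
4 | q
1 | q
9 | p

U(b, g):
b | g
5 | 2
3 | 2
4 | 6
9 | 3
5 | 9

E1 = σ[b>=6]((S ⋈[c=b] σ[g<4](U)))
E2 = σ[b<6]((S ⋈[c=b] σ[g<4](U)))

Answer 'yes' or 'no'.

E1 per-node cardinality:
  S → 4
  U → 5
  σ[g<4](U) → 3
  (S ⋈[c=b] σ[g<4](U)) → 1
  σ[b>=6]((S ⋈[c=b] σ[g<4](U))) → 1
E2 per-node cardinality:
  S → 4
  U → 5
  σ[g<4](U) → 3
  (S ⋈[c=b] σ[g<4](U)) → 1
  σ[b<6]((S ⋈[c=b] σ[g<4](U))) → 0

E1 result:
u | y | c | b | g
s | r | 9 | 9 | 3
E2 result:
u | y | c | b | g
(0 rows)
Witness: ('s', 'r', 9, 9, 3) appears 1× in E1 but 0× in E2.

no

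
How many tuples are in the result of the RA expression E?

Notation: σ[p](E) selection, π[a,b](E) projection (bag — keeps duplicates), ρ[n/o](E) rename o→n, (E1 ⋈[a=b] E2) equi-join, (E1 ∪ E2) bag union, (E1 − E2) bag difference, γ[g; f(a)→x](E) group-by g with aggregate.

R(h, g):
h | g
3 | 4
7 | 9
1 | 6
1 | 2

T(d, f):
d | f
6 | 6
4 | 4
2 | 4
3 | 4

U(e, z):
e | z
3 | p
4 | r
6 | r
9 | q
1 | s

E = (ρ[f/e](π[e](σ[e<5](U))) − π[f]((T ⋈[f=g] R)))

Stepwise |·|:
  U → 5
  σ[e<5](U) → 3
  π[e](σ[e<5](U)) → 3
  ρ[f/e](π[e](σ[e<5](U))) → 3
  T → 4
  R → 4
  (T ⋈[f=g] R) → 4
  π[f]((T ⋈[f=g] R)) → 4
  (ρ[f/e](π[e](σ[e<5](U))) − π[f]((T ⋈[f=g] R))) → 2

|E| = 2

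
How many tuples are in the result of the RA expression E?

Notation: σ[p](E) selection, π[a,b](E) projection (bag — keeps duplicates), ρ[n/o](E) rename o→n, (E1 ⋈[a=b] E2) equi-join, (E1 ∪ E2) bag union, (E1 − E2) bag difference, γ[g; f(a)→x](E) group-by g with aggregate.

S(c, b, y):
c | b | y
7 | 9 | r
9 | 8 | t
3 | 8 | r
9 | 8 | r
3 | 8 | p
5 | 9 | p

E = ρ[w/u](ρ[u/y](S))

Row counts bottom-up:
  S → 6
  ρ[u/y](S) → 6
  ρ[w/u](ρ[u/y](S)) → 6

|E| = 6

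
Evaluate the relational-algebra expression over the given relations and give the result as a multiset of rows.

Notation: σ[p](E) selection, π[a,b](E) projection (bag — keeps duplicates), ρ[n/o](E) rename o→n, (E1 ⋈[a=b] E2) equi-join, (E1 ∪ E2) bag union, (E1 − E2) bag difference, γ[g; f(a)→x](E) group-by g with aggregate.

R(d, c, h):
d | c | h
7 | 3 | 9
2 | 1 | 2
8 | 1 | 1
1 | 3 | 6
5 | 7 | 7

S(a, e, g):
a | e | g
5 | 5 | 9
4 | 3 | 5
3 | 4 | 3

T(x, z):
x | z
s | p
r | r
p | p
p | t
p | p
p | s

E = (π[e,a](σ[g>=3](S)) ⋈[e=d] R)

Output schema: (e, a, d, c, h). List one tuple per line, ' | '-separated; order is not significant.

Subexpression sizes:
  S → 3
  σ[g>=3](S) → 3
  π[e,a](σ[g>=3](S)) → 3
  R → 5
  (π[e,a](σ[g>=3](S)) ⋈[e=d] R) → 1

== RESULT ==
e | a | d | c | h
5 | 5 | 5 | 7 | 7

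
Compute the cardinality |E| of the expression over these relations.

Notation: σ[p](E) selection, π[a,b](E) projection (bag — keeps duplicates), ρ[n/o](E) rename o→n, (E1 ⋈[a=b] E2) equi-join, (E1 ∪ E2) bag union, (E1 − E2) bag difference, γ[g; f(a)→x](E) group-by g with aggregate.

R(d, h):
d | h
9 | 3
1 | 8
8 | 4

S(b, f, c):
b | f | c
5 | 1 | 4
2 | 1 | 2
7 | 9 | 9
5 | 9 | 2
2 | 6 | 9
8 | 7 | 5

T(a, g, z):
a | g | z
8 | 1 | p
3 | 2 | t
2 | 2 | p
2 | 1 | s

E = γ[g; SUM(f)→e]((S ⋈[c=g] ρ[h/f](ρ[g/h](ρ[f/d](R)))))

Row counts bottom-up:
  S → 6
  R → 3
  ρ[f/d](R) → 3
  ρ[g/h](ρ[f/d](R)) → 3
  ρ[h/f](ρ[g/h](ρ[f/d](R))) → 3
  (S ⋈[c=g] ρ[h/f](ρ[g/h](ρ[f/d](R)))) → 1
  γ[g; SUM(f)→e]((S ⋈[c=g] ρ[h/f](ρ[g/h](ρ[f/d](R))))) → 1

|E| = 1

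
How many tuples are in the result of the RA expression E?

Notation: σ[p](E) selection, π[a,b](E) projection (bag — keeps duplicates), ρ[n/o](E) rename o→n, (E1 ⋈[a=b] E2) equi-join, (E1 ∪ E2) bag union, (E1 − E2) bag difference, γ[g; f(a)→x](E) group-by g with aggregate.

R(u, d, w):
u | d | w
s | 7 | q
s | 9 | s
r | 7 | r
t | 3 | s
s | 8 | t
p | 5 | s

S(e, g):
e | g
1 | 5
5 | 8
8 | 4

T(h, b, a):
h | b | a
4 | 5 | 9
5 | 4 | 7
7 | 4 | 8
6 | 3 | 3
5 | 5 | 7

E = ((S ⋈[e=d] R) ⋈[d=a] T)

Row counts bottom-up:
  S → 3
  R → 6
  (S ⋈[e=d] R) → 2
  T → 5
  ((S ⋈[e=d] R) ⋈[d=a] T) → 1

|E| = 1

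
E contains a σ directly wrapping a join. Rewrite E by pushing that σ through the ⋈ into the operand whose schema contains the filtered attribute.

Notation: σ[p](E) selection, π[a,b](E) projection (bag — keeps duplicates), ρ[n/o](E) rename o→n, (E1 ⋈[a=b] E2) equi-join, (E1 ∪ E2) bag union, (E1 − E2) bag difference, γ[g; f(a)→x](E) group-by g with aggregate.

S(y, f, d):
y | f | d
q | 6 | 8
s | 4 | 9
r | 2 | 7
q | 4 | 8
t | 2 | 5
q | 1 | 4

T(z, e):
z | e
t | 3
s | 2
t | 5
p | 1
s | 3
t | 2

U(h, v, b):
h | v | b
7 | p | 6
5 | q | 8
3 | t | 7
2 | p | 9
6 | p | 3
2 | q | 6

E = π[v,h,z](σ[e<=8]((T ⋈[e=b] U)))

σ filters on e, owned by the left side.
E' = π[v,h,z]((σ[e<=8](T) ⋈[e=b] U))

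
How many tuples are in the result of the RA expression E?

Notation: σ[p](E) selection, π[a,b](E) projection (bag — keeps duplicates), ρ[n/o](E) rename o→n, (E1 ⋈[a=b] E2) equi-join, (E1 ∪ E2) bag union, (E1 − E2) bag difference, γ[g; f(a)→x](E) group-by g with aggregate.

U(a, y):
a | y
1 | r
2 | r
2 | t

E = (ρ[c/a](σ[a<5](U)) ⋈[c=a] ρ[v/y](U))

Row counts bottom-up:
  U → 3
  σ[a<5](U) → 3
  ρ[c/a](σ[a<5](U)) → 3
  U → 3
  ρ[v/y](U) → 3
  (ρ[c/a](σ[a<5](U)) ⋈[c=a] ρ[v/y](U)) → 5

|E| = 5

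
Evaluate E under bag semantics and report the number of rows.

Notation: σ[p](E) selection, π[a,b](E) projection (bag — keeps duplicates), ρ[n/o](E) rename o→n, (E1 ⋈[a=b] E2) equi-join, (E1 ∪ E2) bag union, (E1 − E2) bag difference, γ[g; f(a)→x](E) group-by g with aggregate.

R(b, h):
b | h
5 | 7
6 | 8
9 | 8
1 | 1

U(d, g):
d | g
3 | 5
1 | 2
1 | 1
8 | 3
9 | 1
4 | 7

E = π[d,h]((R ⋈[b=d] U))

Row counts bottom-up:
  R → 4
  U → 6
  (R ⋈[b=d] U) → 3
  π[d,h]((R ⋈[b=d] U)) → 3

|E| = 3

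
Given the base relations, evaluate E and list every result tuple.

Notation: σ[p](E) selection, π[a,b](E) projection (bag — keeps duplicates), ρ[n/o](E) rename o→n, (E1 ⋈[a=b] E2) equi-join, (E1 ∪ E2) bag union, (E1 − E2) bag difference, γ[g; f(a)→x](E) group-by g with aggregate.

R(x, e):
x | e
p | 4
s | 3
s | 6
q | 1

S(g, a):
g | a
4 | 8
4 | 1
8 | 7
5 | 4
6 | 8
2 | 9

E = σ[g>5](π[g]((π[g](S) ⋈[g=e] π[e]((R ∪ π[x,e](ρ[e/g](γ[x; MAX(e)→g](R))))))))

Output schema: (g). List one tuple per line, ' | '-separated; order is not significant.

Per-node cardinality:
  S → 6
  π[g](S) → 6
  R → 4
  R → 4
  γ[x; MAX(e)→g](R) → 3
  ρ[e/g](γ[x; MAX(e)→g](R)) → 3
  π[x,e](ρ[e/g](γ[x; MAX(e)→g](R))) → 3
  (R ∪ π[x,e](ρ[e/g](γ[x; MAX(e)→g](R)))) → 7
  π[e]((R ∪ π[x,e](ρ[e/g](γ[x; MAX(e)→g](R))))) → 7
  (π[g](S) ⋈[g=e] π[e]((R ∪ π[x,e](ρ[e/g](γ[x; MAX(e)→g](R)))))) → 6
  π[g]((π[g](S) ⋈[g=e] π[e]((R ∪ π[x,e](ρ[e/g](γ[x; MAX(e)→g](R))))))) → 6
  σ[g>5](π[g]((π[g](S) ⋈[g=e] π[e]((R ∪ π[x,e](ρ[e/g](γ[x; MAX(e)→g](R)))))))) → 2

== RESULT ==
g
6
6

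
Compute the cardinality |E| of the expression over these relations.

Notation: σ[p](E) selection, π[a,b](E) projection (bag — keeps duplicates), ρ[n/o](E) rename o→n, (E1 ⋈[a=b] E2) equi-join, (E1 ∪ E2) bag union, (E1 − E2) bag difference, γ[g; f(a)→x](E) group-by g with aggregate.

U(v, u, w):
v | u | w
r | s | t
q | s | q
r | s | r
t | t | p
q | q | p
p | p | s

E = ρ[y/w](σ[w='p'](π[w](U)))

Row counts bottom-up:
  U → 6
  π[w](U) → 6
  σ[w='p'](π[w](U)) → 2
  ρ[y/w](σ[w='p'](π[w](U))) → 2

|E| = 2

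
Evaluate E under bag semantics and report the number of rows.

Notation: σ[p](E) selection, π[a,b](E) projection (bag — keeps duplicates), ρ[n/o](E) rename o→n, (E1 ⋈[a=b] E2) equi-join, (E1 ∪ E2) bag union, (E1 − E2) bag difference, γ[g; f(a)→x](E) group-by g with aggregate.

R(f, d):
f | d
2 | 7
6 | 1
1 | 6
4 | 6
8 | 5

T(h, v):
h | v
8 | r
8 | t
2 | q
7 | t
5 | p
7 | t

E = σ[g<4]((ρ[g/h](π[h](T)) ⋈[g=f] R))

Subexpression sizes:
  T → 6
  π[h](T) → 6
  ρ[g/h](π[h](T)) → 6
  R → 5
  (ρ[g/h](π[h](T)) ⋈[g=f] R) → 3
  σ[g<4]((ρ[g/h](π[h](T)) ⋈[g=f] R)) → 1

|E| = 1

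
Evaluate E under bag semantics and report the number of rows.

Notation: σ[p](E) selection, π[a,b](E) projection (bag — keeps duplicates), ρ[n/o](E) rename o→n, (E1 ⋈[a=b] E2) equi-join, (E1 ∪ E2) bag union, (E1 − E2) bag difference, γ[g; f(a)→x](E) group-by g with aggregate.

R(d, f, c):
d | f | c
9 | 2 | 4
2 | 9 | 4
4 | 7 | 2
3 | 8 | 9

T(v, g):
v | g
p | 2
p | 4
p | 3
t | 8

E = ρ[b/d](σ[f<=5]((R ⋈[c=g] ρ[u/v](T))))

Subexpression sizes:
  R → 4
  T → 4
  ρ[u/v](T) → 4
  (R ⋈[c=g] ρ[u/v](T)) → 3
  σ[f<=5]((R ⋈[c=g] ρ[u/v](T))) → 1
  ρ[b/d](σ[f<=5]((R ⋈[c=g] ρ[u/v](T)))) → 1

|E| = 1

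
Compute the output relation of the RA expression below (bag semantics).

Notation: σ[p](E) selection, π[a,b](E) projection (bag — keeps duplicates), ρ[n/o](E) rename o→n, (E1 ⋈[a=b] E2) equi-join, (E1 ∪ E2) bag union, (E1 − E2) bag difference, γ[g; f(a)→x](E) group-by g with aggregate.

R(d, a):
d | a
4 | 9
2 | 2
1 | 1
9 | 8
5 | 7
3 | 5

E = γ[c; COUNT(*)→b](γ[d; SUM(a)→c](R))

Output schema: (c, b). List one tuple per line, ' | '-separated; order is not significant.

Row counts bottom-up:
  R → 6
  γ[d; SUM(a)→c](R) → 6
  γ[c; COUNT(*)→b](γ[d; SUM(a)→c](R)) → 6

== RESULT ==
c | b
1 | 1
2 | 1
5 | 1
7 | 1
8 | 1
9 | 1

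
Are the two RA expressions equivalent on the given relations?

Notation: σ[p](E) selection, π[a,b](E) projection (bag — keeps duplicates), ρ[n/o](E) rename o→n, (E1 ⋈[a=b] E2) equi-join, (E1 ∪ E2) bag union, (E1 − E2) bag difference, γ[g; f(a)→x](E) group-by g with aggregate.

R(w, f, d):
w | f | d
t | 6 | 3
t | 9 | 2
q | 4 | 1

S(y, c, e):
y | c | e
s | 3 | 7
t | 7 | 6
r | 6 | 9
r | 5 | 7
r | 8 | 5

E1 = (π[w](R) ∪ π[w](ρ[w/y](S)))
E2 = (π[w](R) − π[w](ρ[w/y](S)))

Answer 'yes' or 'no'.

E1 per-node cardinality:
  R → 3
  π[w](R) → 3
  S → 5
  ρ[w/y](S) → 5
  π[w](ρ[w/y](S)) → 5
  (π[w](R) ∪ π[w](ρ[w/y](S))) → 8
E2 per-node cardinality:
  R → 3
  π[w](R) → 3
  S → 5
  ρ[w/y](S) → 5
  π[w](ρ[w/y](S)) → 5
  (π[w](R) − π[w](ρ[w/y](S))) → 2

E1 result:
w
q
r
r
r
s
t
t
t
E2 result:
w
q
t
Witness: ('s',) appears 1× in E1 but 0× in E2.

no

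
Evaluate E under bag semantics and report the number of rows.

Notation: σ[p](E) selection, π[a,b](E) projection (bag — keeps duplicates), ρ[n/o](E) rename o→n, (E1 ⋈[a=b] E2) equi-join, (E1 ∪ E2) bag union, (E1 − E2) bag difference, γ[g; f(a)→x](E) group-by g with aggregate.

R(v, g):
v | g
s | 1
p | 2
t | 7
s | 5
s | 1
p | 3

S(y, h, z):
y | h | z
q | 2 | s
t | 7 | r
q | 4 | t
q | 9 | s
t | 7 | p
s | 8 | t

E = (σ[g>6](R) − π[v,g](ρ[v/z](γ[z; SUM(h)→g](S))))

Per-node cardinality:
  R → 6
  σ[g>6](R) → 1
  S → 6
  γ[z; SUM(h)→g](S) → 4
  ρ[v/z](γ[z; SUM(h)→g](S)) → 4
  π[v,g](ρ[v/z](γ[z; SUM(h)→g](S))) → 4
  (σ[g>6](R) − π[v,g](ρ[v/z](γ[z; SUM(h)→g](S)))) → 1

|E| = 1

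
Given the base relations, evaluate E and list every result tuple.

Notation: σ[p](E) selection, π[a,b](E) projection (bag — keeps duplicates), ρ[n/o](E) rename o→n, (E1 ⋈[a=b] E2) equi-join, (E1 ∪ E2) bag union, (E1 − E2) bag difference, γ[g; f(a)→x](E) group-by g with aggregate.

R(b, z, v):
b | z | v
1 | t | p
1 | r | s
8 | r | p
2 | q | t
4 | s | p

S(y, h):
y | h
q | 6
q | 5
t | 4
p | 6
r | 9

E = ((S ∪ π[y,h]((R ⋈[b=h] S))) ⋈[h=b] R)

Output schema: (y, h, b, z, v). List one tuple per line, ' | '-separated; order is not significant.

Stepwise |·|:
  S → 5
  R → 5
  S → 5
  (R ⋈[b=h] S) → 1
  π[y,h]((R ⋈[b=h] S)) → 1
  (S ∪ π[y,h]((R ⋈[b=h] S))) → 6
  R → 5
  ((S ∪ π[y,h]((R ⋈[b=h] S))) ⋈[h=b] R) → 2

== RESULT ==
y | h | b | z | v
t | 4 | 4 | s | p
t | 4 | 4 | s | p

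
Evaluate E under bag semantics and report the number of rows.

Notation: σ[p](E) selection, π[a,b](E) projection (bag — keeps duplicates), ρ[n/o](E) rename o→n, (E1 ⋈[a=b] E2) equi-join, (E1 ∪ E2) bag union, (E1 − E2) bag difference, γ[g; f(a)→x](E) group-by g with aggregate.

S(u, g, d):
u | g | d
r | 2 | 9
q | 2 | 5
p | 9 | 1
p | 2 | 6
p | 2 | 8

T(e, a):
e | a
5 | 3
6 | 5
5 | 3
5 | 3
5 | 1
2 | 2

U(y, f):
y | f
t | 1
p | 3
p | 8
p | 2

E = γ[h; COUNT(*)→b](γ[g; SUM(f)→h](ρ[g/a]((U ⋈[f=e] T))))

Subexpression sizes:
  U → 4
  T → 6
  (U ⋈[f=e] T) → 1
  ρ[g/a]((U ⋈[f=e] T)) → 1
  γ[g; SUM(f)→h](ρ[g/a]((U ⋈[f=e] T))) → 1
  γ[h; COUNT(*)→b](γ[g; SUM(f)→h](ρ[g/a]((U ⋈[f=e] T)))) → 1

|E| = 1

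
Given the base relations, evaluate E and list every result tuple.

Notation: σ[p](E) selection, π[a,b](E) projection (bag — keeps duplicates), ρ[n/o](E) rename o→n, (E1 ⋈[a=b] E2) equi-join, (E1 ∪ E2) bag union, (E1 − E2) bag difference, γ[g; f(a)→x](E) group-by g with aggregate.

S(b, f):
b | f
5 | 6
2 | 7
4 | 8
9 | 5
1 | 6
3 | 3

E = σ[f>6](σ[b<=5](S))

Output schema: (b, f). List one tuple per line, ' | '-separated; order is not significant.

Per-node cardinality:
  S → 6
  σ[b<=5](S) → 5
  σ[f>6](σ[b<=5](S)) → 2

== RESULT ==
b | f
2 | 7
4 | 8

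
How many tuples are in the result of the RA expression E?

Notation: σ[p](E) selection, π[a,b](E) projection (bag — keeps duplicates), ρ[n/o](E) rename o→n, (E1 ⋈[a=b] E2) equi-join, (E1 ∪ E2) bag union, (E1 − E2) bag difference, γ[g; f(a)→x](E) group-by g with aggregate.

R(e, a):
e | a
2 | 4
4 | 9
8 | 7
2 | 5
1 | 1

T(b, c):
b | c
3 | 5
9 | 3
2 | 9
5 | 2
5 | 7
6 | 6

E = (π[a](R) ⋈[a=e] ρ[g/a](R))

Stepwise |·|:
  R → 5
  π[a](R) → 5
  R → 5
  ρ[g/a](R) → 5
  (π[a](R) ⋈[a=e] ρ[g/a](R)) → 2

|E| = 2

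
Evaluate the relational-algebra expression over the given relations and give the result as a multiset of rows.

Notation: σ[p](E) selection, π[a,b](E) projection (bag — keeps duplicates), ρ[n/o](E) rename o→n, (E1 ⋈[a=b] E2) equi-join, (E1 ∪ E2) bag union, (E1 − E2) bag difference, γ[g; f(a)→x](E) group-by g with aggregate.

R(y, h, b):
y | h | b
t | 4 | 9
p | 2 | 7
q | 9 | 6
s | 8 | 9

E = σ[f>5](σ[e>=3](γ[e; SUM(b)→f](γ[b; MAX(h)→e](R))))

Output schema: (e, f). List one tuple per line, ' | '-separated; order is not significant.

Per-node cardinality:
  R → 4
  γ[b; MAX(h)→e](R) → 3
  γ[e; SUM(b)→f](γ[b; MAX(h)→e](R)) → 3
  σ[e>=3](γ[e; SUM(b)→f](γ[b; MAX(h)→e](R))) → 2
  σ[f>5](σ[e>=3](γ[e; SUM(b)→f](γ[b; MAX(h)→e](R)))) → 2

== RESULT ==
e | f
8 | 9
9 | 6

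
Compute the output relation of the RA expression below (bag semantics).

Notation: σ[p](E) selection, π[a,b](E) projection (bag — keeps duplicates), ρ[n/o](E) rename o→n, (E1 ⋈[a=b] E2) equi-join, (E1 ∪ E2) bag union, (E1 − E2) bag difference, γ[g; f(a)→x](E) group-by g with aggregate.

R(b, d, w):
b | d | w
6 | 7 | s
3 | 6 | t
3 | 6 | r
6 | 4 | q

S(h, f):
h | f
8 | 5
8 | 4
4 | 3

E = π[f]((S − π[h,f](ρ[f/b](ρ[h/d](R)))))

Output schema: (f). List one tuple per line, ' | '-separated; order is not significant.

Stepwise |·|:
  S → 3
  R → 4
  ρ[h/d](R) → 4
  ρ[f/b](ρ[h/d](R)) → 4
  π[h,f](ρ[f/b](ρ[h/d](R))) → 4
  (S − π[h,f](ρ[f/b](ρ[h/d](R)))) → 3
  π[f]((S − π[h,f](ρ[f/b](ρ[h/d](R))))) → 3

== RESULT ==
f
3
4
5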